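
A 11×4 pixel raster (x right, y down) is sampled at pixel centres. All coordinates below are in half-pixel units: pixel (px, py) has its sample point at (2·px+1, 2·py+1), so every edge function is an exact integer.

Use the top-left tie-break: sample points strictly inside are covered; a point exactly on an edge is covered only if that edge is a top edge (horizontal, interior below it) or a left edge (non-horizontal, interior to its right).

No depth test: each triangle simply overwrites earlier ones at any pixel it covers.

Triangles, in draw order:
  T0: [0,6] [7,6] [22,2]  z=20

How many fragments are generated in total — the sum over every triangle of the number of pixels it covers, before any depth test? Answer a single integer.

T0:
  2·area = 28  (B↔C swapped to make it positive)
  edge (0, 6)→(22, 2): d=(22,-4) top-left  bias=+0
  edge (22, 2)→(7, 6): d=(-15,4) right/bottom  bias=-1
  edge (7, 6)→(0, 6): d=(-7,0) right/bottom  bias=-1
    (8,1)@(17, 3): e=[2,5,21] → X
    (9,1)@(19, 3): e=[10,-3,21] → .
    (3,2)@(7, 5): e=[6,15,7] → X
    (4,2)@(9, 5): e=[14,7,7] → X
    (5,2)@(11, 5): e=[22,-1,7] → .
    (8,2)@(17, 5): e=[46,-25,7] → .
    (3,3)@(7, 7): e=[50,-15,-7] → .
    (4,3)@(9, 7): e=[58,-23,-7] → .
  covered (3 px):
    . . . . . . . . . . .
    . . . . . . . . X . .
    . . . X X . . . . . .
    . . . . . . . . . . .

Final: 3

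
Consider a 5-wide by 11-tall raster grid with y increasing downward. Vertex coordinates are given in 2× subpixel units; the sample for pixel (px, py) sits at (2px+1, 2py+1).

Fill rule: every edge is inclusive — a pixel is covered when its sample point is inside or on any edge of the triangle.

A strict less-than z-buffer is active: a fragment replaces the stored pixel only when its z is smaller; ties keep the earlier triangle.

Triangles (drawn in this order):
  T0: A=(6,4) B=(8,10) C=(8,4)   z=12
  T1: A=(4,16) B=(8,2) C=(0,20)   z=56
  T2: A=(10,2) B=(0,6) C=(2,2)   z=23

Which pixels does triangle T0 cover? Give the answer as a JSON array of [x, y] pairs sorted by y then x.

T0:
  2·area = 12  (B↔C swapped to make it positive)
  edge (6, 4)→(8, 4): d=(2,0) inclusive
  edge (8, 4)→(8, 10): d=(0,6) inclusive
  edge (8, 10)→(6, 4): d=(-2,-6) inclusive
    (2,0)@(5, 1): e=[-6,18,0] → ·  [on edge]
    (3,2)@(7, 5): e=[2,6,4] → █
    (4,2)@(9, 5): e=[2,-6,16] → ·
    (3,3)@(7, 7): e=[6,6,0] → █  [on edge]
    (4,3)@(9, 7): e=[6,-6,12] → ·
    (3,4)@(7, 9): e=[10,6,-4] → ·
    (4,6)@(9, 13): e=[18,-6,0] → ·  [on edge]
  covered (2 px):
    · · · · ·
    · · · · ·
    · · · █ ·
    · · · █ ·
    · · · · ·
    · · · · ·
    · · · · ·
    · · · · ·
    · · · · ·
    · · · · ·
    · · · · ·
T1:
  2·area = 40  (B↔C swapped to make it positive)
  edge (4, 16)→(0, 20): d=(-4,4) inclusive
  edge (0, 20)→(8, 2): d=(8,-18) inclusive
  edge (8, 2)→(4, 16): d=(-4,14) inclusive
    (3,2)@(7, 5): e=[32,6,2] → █
    (4,2)@(9, 5): e=[24,42,-26] → ·
    (3,3)@(7, 7): e=[24,22,-6] → ·
    (2,4)@(5, 9): e=[24,2,14] → █
    (3,4)@(7, 9): e=[16,38,-14] → ·
    (2,5)@(5, 11): e=[16,18,6] → █
    (3,5)@(7, 11): e=[8,54,-22] → ·
    (4,5)@(9, 11): e=[0,90,-50] → ·  [on edge]
    (2,6)@(5, 13): e=[8,34,-2] → ·
    (3,6)@(7, 13): e=[0,70,-30] → ·  [on edge]
    (1,7)@(3, 15): e=[8,14,18] → █
    (2,7)@(5, 15): e=[0,50,-10] → ·  [on edge]
    (1,8)@(3, 17): e=[0,30,10] → █  [on edge]
    (0,9)@(1, 19): e=[0,10,30] → █  [on edge]
  covered (6 px):
    · · · · ·
    · · · · ·
    · · · █ ·
    · · · · ·
    · · █ · ·
    · · █ · ·
    · · · · ·
    · █ · · ·
    · █ · · ·
    █ · · · ·
    · · · · ·
T2:
  2·area = 32
  edge (10, 2)→(0, 6): d=(-10,4) inclusive
  edge (0, 6)→(2, 2): d=(2,-4) inclusive
  edge (2, 2)→(10, 2): d=(8,0) inclusive
    (1,1)@(3, 3): e=[18,6,8] → █
    (2,1)@(5, 3): e=[10,14,8] → █
    (3,1)@(7, 3): e=[2,22,8] → █
    (4,1)@(9, 3): e=[-6,30,8] → ·
    (0,2)@(1, 5): e=[6,2,24] → █
    (1,2)@(3, 5): e=[-2,10,24] → ·
    (2,2)@(5, 5): e=[-10,18,24] → ·
    (3,2)@(7, 5): e=[-18,26,24] → ·
    (0,3)@(1, 7): e=[-14,6,40] → ·
  covered (4 px):
    · · · · ·
    · █ █ █ ·
    █ · · · ·
    · · · · ·
    · · · · ·
    · · · · ·
    · · · · ·
    · · · · ·
    · · · · ·
    · · · · ·
    · · · · ·

Answer: [[3,2],[3,3]]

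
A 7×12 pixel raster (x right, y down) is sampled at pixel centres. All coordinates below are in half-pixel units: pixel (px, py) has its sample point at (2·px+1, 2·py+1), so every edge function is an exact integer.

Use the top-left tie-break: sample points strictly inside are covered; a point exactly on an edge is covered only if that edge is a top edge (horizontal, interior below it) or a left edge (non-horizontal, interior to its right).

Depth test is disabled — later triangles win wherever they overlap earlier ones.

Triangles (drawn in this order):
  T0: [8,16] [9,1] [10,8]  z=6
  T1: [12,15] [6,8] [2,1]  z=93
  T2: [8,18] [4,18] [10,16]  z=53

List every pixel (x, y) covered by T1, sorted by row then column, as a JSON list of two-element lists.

T0:
  2·area = 22
  edge (8, 16)→(9, 1): d=(1,-15) top-left  bias=+0
  edge (9, 1)→(10, 8): d=(1,7) right/bottom  bias=-1
  edge (10, 8)→(8, 16): d=(-2,8) right/bottom  bias=-1
    (4,0)@(9, 1): e=[0,0,22] → .  [on edge]
    (4,1)@(9, 3): e=[2,2,18] → X
    (5,1)@(11, 3): e=[32,-12,2] → .
    (4,2)@(9, 5): e=[4,4,14] → X
    (5,2)@(11, 5): e=[34,-10,-2] → .
    (4,3)@(9, 7): e=[6,6,10] → X
    (5,3)@(11, 7): e=[36,-8,-6] → .
    (4,4)@(9, 9): e=[8,8,6] → X
    (5,4)@(11, 9): e=[38,-6,-10] → .
    (4,5)@(9, 11): e=[10,10,2] → X
    (5,5)@(11, 11): e=[40,-4,-14] → .
    (4,6)@(9, 13): e=[12,12,-2] → .
    (5,7)@(11, 15): e=[44,0,-22] → .  [on edge]
  covered (5 px):
    . . . . . . .
    . . . . X . .
    . . . . X . .
    . . . . X . .
    . . . . X . .
    . . . . X . .
    . . . . . . .
    . . . . . . .
    . . . . . . .
    . . . . . . .
    . . . . . . .
    . . . . . . .
T1:
  2·area = 14
  edge (12, 15)→(6, 8): d=(-6,-7) top-left  bias=+0
  edge (6, 8)→(2, 1): d=(-4,-7) top-left  bias=+0
  edge (2, 1)→(12, 15): d=(10,14) right/bottom  bias=-1
    (3,4)@(7, 9): e=[1,3,10] → X
    (4,4)@(9, 9): e=[15,17,-18] → .
    (3,5)@(7, 11): e=[-11,-5,30] → .
    (4,5)@(9, 11): e=[3,9,2] → X
    (5,5)@(11, 11): e=[17,23,-26] → .
    (4,6)@(9, 13): e=[-9,1,22] → .
  covered (2 px):
    . . . . . . .
    . . . . . . .
    . . . . . . .
    . . . . . . .
    . . . X . . .
    . . . . X . .
    . . . . . . .
    . . . . . . .
    . . . . . . .
    . . . . . . .
    . . . . . . .
    . . . . . . .
T2:
  2·area = 8
  edge (8, 18)→(4, 18): d=(-4,0) right/bottom  bias=-1
  edge (4, 18)→(10, 16): d=(6,-2) top-left  bias=+0
  edge (10, 16)→(8, 18): d=(-2,2) right/bottom  bias=-1
    (6,6)@(13, 13): e=[20,-12,0] → .  [on edge]
    (5,7)@(11, 15): e=[12,-4,0] → .  [on edge]
    (6,7)@(13, 15): e=[12,0,-4] → .  [on edge]
    (3,8)@(7, 17): e=[4,0,4] → X  [on edge]
    (4,8)@(9, 17): e=[4,4,0] → .  [on edge]
    (0,9)@(1, 19): e=[-4,0,12] → .  [on edge]
    (3,9)@(7, 19): e=[-4,12,0] → .  [on edge]
    (2,10)@(5, 21): e=[-12,20,0] → .  [on edge]
    (1,11)@(3, 23): e=[-20,28,0] → .  [on edge]
  covered (1 px):
    . . . . . . .
    . . . . . . .
    . . . . . . .
    . . . . . . .
    . . . . . . .
    . . . . . . .
    . . . . . . .
    . . . . . . .
    . . . X . . .
    . . . . . . .
    . . . . . . .
    . . . . . . .

Result: [[3,4],[4,5]]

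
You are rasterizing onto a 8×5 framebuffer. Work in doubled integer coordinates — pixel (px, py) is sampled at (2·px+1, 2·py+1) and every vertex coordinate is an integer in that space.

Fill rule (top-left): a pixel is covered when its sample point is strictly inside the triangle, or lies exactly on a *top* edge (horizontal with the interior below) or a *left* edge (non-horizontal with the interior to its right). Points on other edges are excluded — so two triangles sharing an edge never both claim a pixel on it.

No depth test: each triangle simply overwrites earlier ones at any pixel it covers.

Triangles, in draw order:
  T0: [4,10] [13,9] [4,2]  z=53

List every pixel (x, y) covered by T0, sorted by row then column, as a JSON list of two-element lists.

T0:
  2·area = 72  (B↔C swapped to make it positive)
  edge (4, 10)→(4, 2): d=(0,-8) top-left  bias=+0
  edge (4, 2)→(13, 9): d=(9,7) right/bottom  bias=-1
  edge (13, 9)→(4, 10): d=(-9,1) right/bottom  bias=-1
    (2,1)@(5, 3): e=[8,2,62] → #
    (3,1)@(7, 3): e=[24,-12,60] → ·
    (2,2)@(5, 5): e=[8,20,44] → #
    (3,2)@(7, 5): e=[24,6,42] → #
    (4,2)@(9, 5): e=[40,-8,40] → ·
    (2,3)@(5, 7): e=[8,38,26] → #
    (4,3)@(9, 7): e=[40,10,22] → #
    (5,3)@(11, 7): e=[56,-4,20] → ·
    (2,4)@(5, 9): e=[8,56,8] → #
    (5,4)@(11, 9): e=[56,14,2] → #
    (6,4)@(13, 9): e=[72,0,0] → ·  [on edge]
  covered (10 px):
    · · · · · · · ·
    · · # · · · · ·
    · · # # · · · ·
    · · # # # · · ·
    · · # # # # · ·

Result: [[2,1],[2,2],[3,2],[2,3],[3,3],[4,3],[2,4],[3,4],[4,4],[5,4]]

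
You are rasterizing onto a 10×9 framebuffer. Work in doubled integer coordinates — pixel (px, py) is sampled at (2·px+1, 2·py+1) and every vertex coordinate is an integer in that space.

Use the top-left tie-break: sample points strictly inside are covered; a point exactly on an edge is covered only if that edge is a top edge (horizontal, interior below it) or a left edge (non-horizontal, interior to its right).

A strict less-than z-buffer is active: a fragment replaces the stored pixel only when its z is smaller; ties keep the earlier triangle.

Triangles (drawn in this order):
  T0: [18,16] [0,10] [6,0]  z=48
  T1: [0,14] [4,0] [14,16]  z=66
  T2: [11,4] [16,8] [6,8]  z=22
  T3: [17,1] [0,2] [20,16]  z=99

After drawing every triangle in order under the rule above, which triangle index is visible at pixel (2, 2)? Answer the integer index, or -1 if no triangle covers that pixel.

T0:
  2·area = 216
  edge (18, 16)→(0, 10): d=(-18,-6) top-left  bias=+0
  edge (0, 10)→(6, 0): d=(6,-10) top-left  bias=+0
  edge (6, 0)→(18, 16): d=(12,16) right/bottom  bias=-1
    (2,1)@(5, 3): e=[156,8,52] → X
    (3,1)@(7, 3): e=[168,28,20] → X
    (4,1)@(9, 3): e=[180,48,-12] → .
    (1,2)@(3, 5): e=[108,0,108] → X  [on edge]
    (4,2)@(9, 5): e=[144,60,12] → X
    (5,2)@(11, 5): e=[156,80,-20] → .
    (1,3)@(3, 7): e=[72,12,132] → X
    (5,3)@(11, 7): e=[120,92,4] → X
    (6,3)@(13, 7): e=[132,112,-28] → .
    (0,4)@(1, 9): e=[24,4,188] → X
    (6,4)@(13, 9): e=[96,124,-4] → .
    (0,5)@(1, 11): e=[-12,16,212] → .
    (1,5)@(3, 11): e=[0,36,180] → X  [on edge]
    (4,6)@(9, 13): e=[0,108,108] → X  [on edge]
    (7,7)@(15, 15): e=[0,180,36] → X  [on edge]
  covered (29 px):
    . . . . . . . . . .
    . . X X . . . . . .
    . X X X X . . . . .
    . X X X X X . . . .
    X X X X X X . . . .
    . X X X X X X . . .
    . . . . X X X X . .
    . . . . . . . X X .
    . . . . . . . . . .
T1:
  2·area = 204
  edge (0, 14)→(4, 0): d=(4,-14) top-left  bias=+0
  edge (4, 0)→(14, 16): d=(10,16) right/bottom  bias=-1
  edge (14, 16)→(0, 14): d=(-14,-2) top-left  bias=+0
    (2,1)@(5, 3): e=[26,14,164] → X
    (3,1)@(7, 3): e=[54,-18,168] → .
    (1,2)@(3, 5): e=[6,66,132] → X
    (3,2)@(7, 5): e=[62,2,140] → X
    (4,2)@(9, 5): e=[90,-30,144] → .
    (1,3)@(3, 7): e=[14,86,104] → X
    (4,3)@(9, 7): e=[98,-10,116] → .
    (1,4)@(3, 9): e=[22,106,76] → X
    (4,4)@(9, 9): e=[106,10,88] → X
    (5,4)@(11, 9): e=[134,-22,92] → .
    (0,5)@(1, 11): e=[2,158,44] → X
    (5,5)@(11, 11): e=[142,-2,64] → .
    (3,7)@(7, 15): e=[102,102,0] → X  [on edge]
  covered (26 px):
    . . . . . . . . . .
    . . X . . . . . . .
    . X X X . . . . . .
    . X X X . . . . . .
    . X X X X . . . . .
    X X X X X . . . . .
    X X X X X X . . . .
    . . . X X X X . . .
    . . . . . . . . . .
T2:
  2·area = 40
  edge (11, 4)→(16, 8): d=(5,4) right/bottom  bias=-1
  edge (16, 8)→(6, 8): d=(-10,0) right/bottom  bias=-1
  edge (6, 8)→(11, 4): d=(5,-4) top-left  bias=+0
    (5,2)@(11, 5): e=[5,30,5] → X
    (6,2)@(13, 5): e=[-3,30,13] → .
    (4,3)@(9, 7): e=[23,10,7] → X
    (6,3)@(13, 7): e=[7,10,23] → X
    (7,3)@(15, 7): e=[-1,10,31] → .
    (4,4)@(9, 9): e=[33,-10,17] → .
    (5,4)@(11, 9): e=[25,-10,25] → .
    (6,4)@(13, 9): e=[17,-10,33] → .
  covered (4 px):
    . . . . . . . . . .
    . . . . . . . . . .
    . . . . . X . . . .
    . . . . X X X . . .
    . . . . . . . . . .
    . . . . . . . . . .
    . . . . . . . . . .
    . . . . . . . . . .
    . . . . . . . . . .
T3:
  2·area = 258  (B↔C swapped to make it positive)
  edge (17, 1)→(20, 16): d=(3,15) right/bottom  bias=-1
  edge (20, 16)→(0, 2): d=(-20,-14) top-left  bias=+0
  edge (0, 2)→(17, 1): d=(17,-1) top-left  bias=+0
    (8,0)@(17, 1): e=[0,258,0] → .  [on edge]
    (1,1)@(3, 3): e=[216,22,20] → X
    (2,1)@(5, 3): e=[186,50,22] → X
    (3,1)@(7, 3): e=[156,78,24] → X
    (4,1)@(9, 3): e=[126,106,26] → X
    (5,1)@(11, 3): e=[96,134,28] → X
    (6,1)@(13, 3): e=[66,162,30] → X
    (7,1)@(15, 3): e=[36,190,32] → X
    (8,1)@(17, 3): e=[6,218,34] → X
    (9,1)@(19, 3): e=[-24,246,36] → .
    (1,2)@(3, 5): e=[222,-18,54] → .
    (2,2)@(5, 5): e=[192,10,56] → X
    (9,5)@(19, 11): e=[0,86,172] → .  [on edge]
  covered (30 px):
    . . . . . . . . . .
    . X X X X X X X X .
    . . X X X X X X X .
    . . . . X X X X X .
    . . . . . X X X X .
    . . . . . . X X X .
    . . . . . . . . X X
    . . . . . . . . . X
    . . . . . . . . . .

Z-buffer (winner per pixel, '.' = empty):
  . . . . . . . . . .
  . 3 0 0 3 3 3 3 3 .
  . 0 0 0 0 2 3 3 3 .
  . 0 0 0 2 2 2 3 3 .
  0 0 0 0 0 0 3 3 3 .
  1 0 0 0 0 0 0 3 3 .
  1 1 1 1 0 0 0 0 3 3
  . . . 1 1 1 1 0 0 3
  . . . . . . . . . .

Result: 0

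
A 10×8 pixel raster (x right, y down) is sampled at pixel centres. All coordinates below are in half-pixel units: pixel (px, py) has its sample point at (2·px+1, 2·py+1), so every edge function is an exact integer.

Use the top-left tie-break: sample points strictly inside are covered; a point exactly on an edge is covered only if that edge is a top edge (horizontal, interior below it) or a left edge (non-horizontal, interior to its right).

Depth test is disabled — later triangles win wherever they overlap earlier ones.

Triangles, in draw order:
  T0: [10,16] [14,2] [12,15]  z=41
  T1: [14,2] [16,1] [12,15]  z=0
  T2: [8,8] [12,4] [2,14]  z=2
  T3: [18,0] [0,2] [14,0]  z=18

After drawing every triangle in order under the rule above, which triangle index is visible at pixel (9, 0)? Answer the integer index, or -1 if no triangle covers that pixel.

T0:
  2·area = 24
  edge (10, 16)→(14, 2): d=(4,-14) top-left  bias=+0
  edge (14, 2)→(12, 15): d=(-2,13) right/bottom  bias=-1
  edge (12, 15)→(10, 16): d=(-2,1) right/bottom  bias=-1
    (6,3)@(13, 7): e=[6,3,15] → █
    (7,3)@(15, 7): e=[34,-23,13] → ·
    (6,4)@(13, 9): e=[14,-1,11] → ·
    (5,6)@(11, 13): e=[2,17,5] → █
    (6,6)@(13, 13): e=[30,-9,3] → ·
    (5,7)@(11, 15): e=[10,13,1] → █
    (6,7)@(13, 15): e=[38,-13,-1] → ·
  covered (3 px):
    · · · · · · · · · ·
    · · · · · · · · · ·
    · · · · · · · · · ·
    · · · · · · █ · · ·
    · · · · · · · · · ·
    · · · · · · · · · ·
    · · · · · █ · · · ·
    · · · · · █ · · · ·
T1:
  2·area = 24
  edge (14, 2)→(16, 1): d=(2,-1) top-left  bias=+0
  edge (16, 1)→(12, 15): d=(-4,14) right/bottom  bias=-1
  edge (12, 15)→(14, 2): d=(2,-13) top-left  bias=+0
    (7,1)@(15, 3): e=[3,6,15] → █
    (8,1)@(17, 3): e=[5,-22,41] → ·
    (7,2)@(15, 5): e=[7,-2,19] → ·
    (6,4)@(13, 9): e=[13,10,1] → █
    (7,4)@(15, 9): e=[15,-18,27] → ·
    (6,5)@(13, 11): e=[17,2,5] → █
    (7,5)@(15, 11): e=[19,-26,31] → ·
    (6,6)@(13, 13): e=[21,-6,9] → ·
  covered (3 px):
    · · · · · · · · · ·
    · · · · · · · █ · ·
    · · · · · · · · · ·
    · · · · · · · · · ·
    · · · · · · █ · · ·
    · · · · · · █ · · ·
    · · · · · · · · · ·
    · · · · · · · · · ·
T2:
  degenerate (2·area = 0) — covers nothing
T3:
  2·area = 8
  edge (18, 0)→(0, 2): d=(-18,2) right/bottom  bias=-1
  edge (0, 2)→(14, 0): d=(14,-2) top-left  bias=+0
  edge (14, 0)→(18, 0): d=(4,0) top-left  bias=+0
    (3,0)@(7, 1): e=[4,0,4] → █  [on edge]
    (4,0)@(9, 1): e=[0,4,4] → ·  [on edge]
    (3,1)@(7, 3): e=[-32,28,12] → ·
  covered (1 px):
    · · · █ · · · · · ·
    · · · · · · · · · ·
    · · · · · · · · · ·
    · · · · · · · · · ·
    · · · · · · · · · ·
    · · · · · · · · · ·
    · · · · · · · · · ·
    · · · · · · · · · ·

Z-buffer (winner per pixel, '.' = empty):
  . . . 3 . . . . . .
  . . . . . . . 1 . .
  . . . . . . . . . .
  . . . . . . 0 . . .
  . . . . . . 1 . . .
  . . . . . . 1 . . .
  . . . . . 0 . . . .
  . . . . . 0 . . . .

Final: -1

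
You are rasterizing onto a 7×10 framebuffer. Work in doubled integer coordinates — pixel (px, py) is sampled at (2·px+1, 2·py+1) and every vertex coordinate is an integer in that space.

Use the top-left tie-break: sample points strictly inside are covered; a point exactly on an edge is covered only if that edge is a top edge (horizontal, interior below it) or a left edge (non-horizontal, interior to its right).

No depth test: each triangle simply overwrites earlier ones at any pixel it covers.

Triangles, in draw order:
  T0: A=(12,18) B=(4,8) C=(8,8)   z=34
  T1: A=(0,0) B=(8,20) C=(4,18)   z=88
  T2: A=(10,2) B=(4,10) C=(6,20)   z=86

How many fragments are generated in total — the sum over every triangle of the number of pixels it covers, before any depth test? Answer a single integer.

T0:
  2·area = 40
  edge (12, 18)→(4, 8): d=(-8,-10) top-left  bias=+0
  edge (4, 8)→(8, 8): d=(4,0) top-left  bias=+0
  edge (8, 8)→(12, 18): d=(4,10) right/bottom  bias=-1
    (2,4)@(5, 9): e=[2,4,34] → X
    (3,4)@(7, 9): e=[22,4,14] → X
    (4,4)@(9, 9): e=[42,4,-6] → .
    (2,5)@(5, 11): e=[-14,12,42] → .
    (3,5)@(7, 11): e=[6,12,22] → X
    (4,5)@(9, 11): e=[26,12,2] → X
    (5,5)@(11, 11): e=[46,12,-18] → .
    (3,6)@(7, 13): e=[-10,20,30] → .
    (4,6)@(9, 13): e=[10,20,10] → X
    (5,6)@(11, 13): e=[30,20,-10] → .
    (4,7)@(9, 15): e=[-6,28,18] → .
  covered (5 px):
    . . . . . . .
    . . . . . . .
    . . . . . . .
    . . . . . . .
    . . X X . . .
    . . . X X . .
    . . . . X . .
    . . . . . . .
    . . . . . . .
    . . . . . . .
T1:
  2·area = 64
  edge (0, 0)→(8, 20): d=(8,20) right/bottom  bias=-1
  edge (8, 20)→(4, 18): d=(-4,-2) top-left  bias=+0
  edge (4, 18)→(0, 0): d=(-4,-18) top-left  bias=+0
    (0,1)@(1, 3): e=[4,54,6] → X
    (1,1)@(3, 3): e=[-36,58,42] → .
    (0,2)@(1, 5): e=[20,46,-2] → .
    (1,4)@(3, 9): e=[12,34,18] → X
    (2,4)@(5, 9): e=[-28,38,54] → .
    (1,5)@(3, 11): e=[28,26,10] → X
    (2,5)@(5, 11): e=[-12,30,46] → .
    (1,6)@(3, 13): e=[44,18,2] → X
    (2,6)@(5, 13): e=[4,22,38] → X
    (3,6)@(7, 13): e=[-36,26,74] → .
    (1,7)@(3, 15): e=[60,10,-6] → .
    (2,7)@(5, 15): e=[20,14,30] → X
  covered (8 px):
    . . . . . . .
    X . . . . . .
    . . . . . . .
    . . . . . . .
    . X . . . . .
    . X . . . . .
    . X X . . . .
    . . X . . . .
    . . X . . . .
    . . . X . . .
T2:
  2·area = 76  (B↔C swapped to make it positive)
  edge (10, 2)→(6, 20): d=(-4,18) right/bottom  bias=-1
  edge (6, 20)→(4, 10): d=(-2,-10) top-left  bias=+0
  edge (4, 10)→(10, 2): d=(6,-8) top-left  bias=+0
    (1,2)@(3, 5): e=[114,0,-38] → .  [on edge]
    (4,2)@(9, 5): e=[6,60,10] → X
    (5,2)@(11, 5): e=[-30,80,26] → .
    (3,3)@(7, 7): e=[34,36,6] → X
    (4,3)@(9, 7): e=[-2,56,22] → .
    (2,4)@(5, 9): e=[62,12,2] → X
    (4,4)@(9, 9): e=[-10,52,34] → .
    (2,5)@(5, 11): e=[54,8,14] → X
    (4,5)@(9, 11): e=[-18,48,46] → .
    (2,6)@(5, 13): e=[46,4,26] → X
    (4,6)@(9, 13): e=[-26,44,58] → .
    (2,7)@(5, 15): e=[38,0,38] → X  [on edge]
  covered (10 px):
    . . . . . . .
    . . . . . . .
    . . . . X . .
    . . . X . . .
    . . X X . . .
    . . X X . . .
    . . X X . . .
    . . X X . . .
    . . . . . . .
    . . . . . . .

Result: 23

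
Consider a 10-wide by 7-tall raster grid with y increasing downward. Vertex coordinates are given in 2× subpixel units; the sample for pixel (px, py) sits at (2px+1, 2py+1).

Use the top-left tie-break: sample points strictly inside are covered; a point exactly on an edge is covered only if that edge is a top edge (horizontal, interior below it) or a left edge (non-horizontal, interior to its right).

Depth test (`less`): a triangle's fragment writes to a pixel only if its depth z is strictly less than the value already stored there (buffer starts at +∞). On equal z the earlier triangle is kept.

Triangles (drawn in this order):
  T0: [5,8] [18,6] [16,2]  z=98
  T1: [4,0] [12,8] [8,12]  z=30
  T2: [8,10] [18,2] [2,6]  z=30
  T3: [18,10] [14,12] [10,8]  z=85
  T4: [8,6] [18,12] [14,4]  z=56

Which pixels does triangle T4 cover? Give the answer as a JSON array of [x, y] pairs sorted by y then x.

T0:
  2·area = 56  (B↔C swapped to make it positive)
  edge (5, 8)→(16, 2): d=(11,-6) top-left  bias=+0
  edge (16, 2)→(18, 6): d=(2,4) right/bottom  bias=-1
  edge (18, 6)→(5, 8): d=(-13,2) right/bottom  bias=-1
    (7,1)@(15, 3): e=[5,6,45] → #
    (8,1)@(17, 3): e=[17,-2,41] → ·
    (5,2)@(11, 5): e=[3,26,27] → #
    (6,2)@(13, 5): e=[15,18,23] → #
    (8,2)@(17, 5): e=[39,2,15] → #
    (9,2)@(19, 5): e=[51,-6,11] → ·
    (3,3)@(7, 7): e=[1,46,9] → #
    (4,3)@(9, 7): e=[13,38,5] → #
    (6,3)@(13, 7): e=[37,22,-3] → ·
    (7,3)@(15, 7): e=[49,14,-7] → ·
    (8,3)@(17, 7): e=[61,6,-11] → ·
    (3,4)@(7, 9): e=[23,50,-17] → ·
  covered (8 px):
    · · · · · · · · · ·
    · · · · · · · # · ·
    · · · · · # # # # ·
    · · · # # # · · · ·
    · · · · · · · · · ·
    · · · · · · · · · ·
    · · · · · · · · · ·
T1:
  2·area = 64
  edge (4, 0)→(12, 8): d=(8,8) right/bottom  bias=-1
  edge (12, 8)→(8, 12): d=(-4,4) right/bottom  bias=-1
  edge (8, 12)→(4, 0): d=(-4,-12) top-left  bias=+0
    (2,0)@(5, 1): e=[0,56,8] → ·  [on edge]
    (9,0)@(19, 1): e=[-112,0,176] → ·  [on edge]
    (2,1)@(5, 3): e=[16,48,0] → #  [on edge]
    (3,1)@(7, 3): e=[0,40,24] → ·  [on edge]
    (8,1)@(17, 3): e=[-80,0,144] → ·  [on edge]
    (2,2)@(5, 5): e=[32,40,-8] → ·
    (3,2)@(7, 5): e=[16,32,16] → #
    (4,2)@(9, 5): e=[0,24,40] → ·  [on edge]
    (7,2)@(15, 5): e=[-48,0,112] → ·  [on edge]
    (3,3)@(7, 7): e=[32,24,8] → #
    (4,3)@(9, 7): e=[16,16,32] → #
    (5,3)@(11, 7): e=[0,8,56] → ·  [on edge]
    (6,3)@(13, 7): e=[-16,0,80] → ·  [on edge]
    (3,4)@(7, 9): e=[48,16,0] → #  [on edge]
    (5,4)@(11, 9): e=[16,0,48] → ·  [on edge]
    (6,4)@(13, 9): e=[0,-8,72] → ·  [on edge]
    (4,5)@(9, 11): e=[48,0,16] → ·  [on edge]
    (7,5)@(15, 11): e=[0,-24,88] → ·  [on edge]
    (3,6)@(7, 13): e=[80,0,-16] → ·  [on edge]
    (8,6)@(17, 13): e=[0,-40,104] → ·  [on edge]
  covered (6 px):
    · · · · · · · · · ·
    · · # · · · · · · ·
    · · · # · · · · · ·
    · · · # # · · · · ·
    · · · # # · · · · ·
    · · · · · · · · · ·
    · · · · · · · · · ·
T2:
  2·area = 88  (B↔C swapped to make it positive)
  edge (8, 10)→(2, 6): d=(-6,-4) top-left  bias=+0
  edge (2, 6)→(18, 2): d=(16,-4) top-left  bias=+0
  edge (18, 2)→(8, 10): d=(-10,8) right/bottom  bias=-1
    (7,1)@(15, 3): e=[70,4,14] → #
    (8,1)@(17, 3): e=[78,12,-2] → ·
    (3,2)@(7, 5): e=[26,4,58] → #
    (4,2)@(9, 5): e=[34,12,42] → #
    (5,2)@(11, 5): e=[42,20,26] → #
    (6,2)@(13, 5): e=[50,28,10] → #
    (7,2)@(15, 5): e=[58,36,-6] → ·
    (2,3)@(5, 7): e=[6,28,54] → #
    (6,3)@(13, 7): e=[38,60,-10] → ·
    (2,4)@(5, 9): e=[-6,60,34] → ·
    (3,4)@(7, 9): e=[2,68,18] → #
    (5,4)@(11, 9): e=[18,84,-14] → ·
  covered (11 px):
    · · · · · · · · · ·
    · · · · · · · # · ·
    · · · # # # # · · ·
    · · # # # # · · · ·
    · · · # # · · · · ·
    · · · · · · · · · ·
    · · · · · · · · · ·
T3:
  2·area = 24
  edge (18, 10)→(14, 12): d=(-4,2) right/bottom  bias=-1
  edge (14, 12)→(10, 8): d=(-4,-4) top-left  bias=+0
  edge (10, 8)→(18, 10): d=(8,2) right/bottom  bias=-1
    (1,0)@(3, 1): e=[66,0,-42] → ·  [on edge]
    (2,1)@(5, 3): e=[54,0,-30] → ·  [on edge]
    (3,2)@(7, 5): e=[42,0,-18] → ·  [on edge]
    (4,3)@(9, 7): e=[30,0,-6] → ·  [on edge]
    (5,4)@(11, 9): e=[18,0,6] → #  [on edge]
    (6,4)@(13, 9): e=[14,8,2] → #
    (7,4)@(15, 9): e=[10,16,-2] → ·
    (5,5)@(11, 11): e=[10,-8,22] → ·
    (6,5)@(13, 11): e=[6,0,18] → #  [on edge]
    (7,5)@(15, 11): e=[2,8,14] → #
    (8,5)@(17, 11): e=[-2,16,10] → ·
    (6,6)@(13, 13): e=[-2,-8,34] → ·
    (7,6)@(15, 13): e=[-6,0,30] → ·  [on edge]
  covered (4 px):
    · · · · · · · · · ·
    · · · · · · · · · ·
    · · · · · · · · · ·
    · · · · · · · · · ·
    · · · · · # # · · ·
    · · · · · · # # · ·
    · · · · · · · · · ·
T4:
  2·area = 56  (B↔C swapped to make it positive)
  edge (8, 6)→(14, 4): d=(6,-2) top-left  bias=+0
  edge (14, 4)→(18, 12): d=(4,8) right/bottom  bias=-1
  edge (18, 12)→(8, 6): d=(-10,-6) top-left  bias=+0
    (1,1)@(3, 3): e=[-28,84,0] → ·  [on edge]
    (8,1)@(17, 3): e=[0,-28,84] → ·  [on edge]
    (5,2)@(11, 5): e=[0,28,28] → #  [on edge]
    (6,2)@(13, 5): e=[4,12,40] → #
    (7,2)@(15, 5): e=[8,-4,52] → ·
    (2,3)@(5, 7): e=[0,84,-28] → ·  [on edge]
    (5,3)@(11, 7): e=[12,36,8] → #
    (7,3)@(15, 7): e=[20,4,32] → #
    (8,3)@(17, 7): e=[24,-12,44] → ·
    (5,4)@(11, 9): e=[24,44,-12] → ·
    (6,4)@(13, 9): e=[28,28,0] → #  [on edge]
    (8,4)@(17, 9): e=[36,-4,24] → ·
  covered (8 px):
    · · · · · · · · · ·
    · · · · · · · · · ·
    · · · · · # # · · ·
    · · · · · # # # · ·
    · · · · · · # # · ·
    · · · · · · · · # ·
    · · · · · · · · · ·

Final: [[5,2],[6,2],[5,3],[6,3],[7,3],[6,4],[7,4],[8,5]]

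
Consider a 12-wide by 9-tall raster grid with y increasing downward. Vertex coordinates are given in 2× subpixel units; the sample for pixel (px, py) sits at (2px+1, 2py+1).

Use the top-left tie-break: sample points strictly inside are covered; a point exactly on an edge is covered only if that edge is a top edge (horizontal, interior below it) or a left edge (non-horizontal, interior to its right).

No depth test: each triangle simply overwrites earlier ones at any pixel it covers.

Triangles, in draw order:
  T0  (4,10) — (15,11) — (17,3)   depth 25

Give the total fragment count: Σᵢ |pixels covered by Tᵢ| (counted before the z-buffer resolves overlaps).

T0:
  2·area = 90  (B↔C swapped to make it positive)
  edge (4, 10)→(17, 3): d=(13,-7) top-left  bias=+0
  edge (17, 3)→(15, 11): d=(-2,8) right/bottom  bias=-1
  edge (15, 11)→(4, 10): d=(-11,-1) top-left  bias=+0
    (8,1)@(17, 3): e=[0,0,90] → ·  [on edge]
    (7,2)@(15, 5): e=[12,12,66] → #
    (8,2)@(17, 5): e=[26,-4,68] → ·
    (5,3)@(11, 7): e=[10,40,40] → #
    (6,3)@(13, 7): e=[24,24,42] → #
    (8,3)@(17, 7): e=[52,-8,46] → ·
    (3,4)@(7, 9): e=[8,68,14] → #
    (4,4)@(9, 9): e=[22,52,16] → #
    (8,4)@(17, 9): e=[78,-12,24] → ·
    (3,5)@(7, 11): e=[34,64,-8] → ·
    (4,5)@(9, 11): e=[48,48,-6] → ·
    (5,5)@(11, 11): e=[62,32,-4] → ·
    (7,5)@(15, 11): e=[90,0,0] → ·  [on edge]
  covered (9 px):
    · · · · · · · · · · · ·
    · · · · · · · · · · · ·
    · · · · · · · # · · · ·
    · · · · · # # # · · · ·
    · · · # # # # # · · · ·
    · · · · · · · · · · · ·
    · · · · · · · · · · · ·
    · · · · · · · · · · · ·
    · · · · · · · · · · · ·

Final: 9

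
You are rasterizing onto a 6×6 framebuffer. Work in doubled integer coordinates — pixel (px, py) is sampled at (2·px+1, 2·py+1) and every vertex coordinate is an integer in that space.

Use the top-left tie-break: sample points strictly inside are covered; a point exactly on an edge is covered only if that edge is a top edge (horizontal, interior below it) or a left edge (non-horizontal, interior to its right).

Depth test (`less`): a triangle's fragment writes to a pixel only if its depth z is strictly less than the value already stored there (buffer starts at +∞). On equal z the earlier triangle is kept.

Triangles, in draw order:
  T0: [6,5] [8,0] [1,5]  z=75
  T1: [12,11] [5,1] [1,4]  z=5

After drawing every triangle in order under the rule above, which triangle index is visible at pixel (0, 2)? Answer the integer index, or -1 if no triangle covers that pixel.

T0:
  2·area = 25  (B↔C swapped to make it positive)
  edge (6, 5)→(1, 5): d=(-5,0) right/bottom  bias=-1
  edge (1, 5)→(8, 0): d=(7,-5) top-left  bias=+0
  edge (8, 0)→(6, 5): d=(-2,5) right/bottom  bias=-1
    (3,0)@(7, 1): e=[20,2,3] → █
    (4,0)@(9, 1): e=[20,12,-7] → ·
    (2,1)@(5, 3): e=[10,6,9] → █
    (3,1)@(7, 3): e=[10,16,-1] → ·
    (0,2)@(1, 5): e=[0,0,25] → ·  [on edge]
    (1,2)@(3, 5): e=[0,10,15] → ·  [on edge]
    (2,2)@(5, 5): e=[0,20,5] → ·  [on edge]
    (3,2)@(7, 5): e=[0,30,-5] → ·  [on edge]
    (4,2)@(9, 5): e=[0,40,-15] → ·  [on edge]
    (5,2)@(11, 5): e=[0,50,-25] → ·  [on edge]
  covered (2 px):
    · · · █ · ·
    · · █ · · ·
    · · · · · ·
    · · · · · ·
    · · · · · ·
    · · · · · ·
T1:
  2·area = 61  (B↔C swapped to make it positive)
  edge (12, 11)→(1, 4): d=(-11,-7) top-left  bias=+0
  edge (1, 4)→(5, 1): d=(4,-3) top-left  bias=+0
  edge (5, 1)→(12, 11): d=(7,10) right/bottom  bias=-1
    (2,0)@(5, 1): e=[61,0,0] → ·  [on edge]
    (1,1)@(3, 3): e=[25,2,34] → █
    (2,1)@(5, 3): e=[39,8,14] → █
    (3,1)@(7, 3): e=[53,14,-6] → ·
    (1,2)@(3, 5): e=[3,10,48] → █
    (3,2)@(7, 5): e=[31,22,8] → █
    (4,2)@(9, 5): e=[45,28,-12] → ·
    (1,3)@(3, 7): e=[-19,18,62] → ·
    (2,3)@(5, 7): e=[-5,24,42] → ·
    (3,3)@(7, 7): e=[9,30,22] → █
    (4,3)@(9, 7): e=[23,36,2] → █
    (5,3)@(11, 7): e=[37,42,-18] → ·
  covered (8 px):
    · · · · · ·
    · █ █ · · ·
    · █ █ █ · ·
    · · · █ █ ·
    · · · · █ ·
    · · · · · ·

Z-buffer (winner per pixel, '.' = empty):
  . . . 0 . .
  . 1 1 . . .
  . 1 1 1 . .
  . . . 1 1 .
  . . . . 1 .
  . . . . . .

Answer: -1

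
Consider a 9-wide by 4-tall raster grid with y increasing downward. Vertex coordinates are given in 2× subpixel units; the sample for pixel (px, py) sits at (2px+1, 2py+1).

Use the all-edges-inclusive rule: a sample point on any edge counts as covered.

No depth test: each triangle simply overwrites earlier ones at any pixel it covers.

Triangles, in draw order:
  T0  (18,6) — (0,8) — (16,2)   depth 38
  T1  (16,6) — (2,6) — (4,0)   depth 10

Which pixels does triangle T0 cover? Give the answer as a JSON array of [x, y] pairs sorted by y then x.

T0:
  2·area = 76
  edge (18, 6)→(0, 8): d=(-18,2) inclusive
  edge (0, 8)→(16, 2): d=(16,-6) inclusive
  edge (16, 2)→(18, 6): d=(2,4) inclusive
    (7,1)@(15, 3): e=[60,10,6] → █
    (8,1)@(17, 3): e=[56,22,-2] → ·
    (4,2)@(9, 5): e=[36,6,34] → █
    (5,2)@(11, 5): e=[32,18,26] → █
    (6,2)@(13, 5): e=[28,30,18] → █
    (8,2)@(17, 5): e=[20,54,2] → █
    (1,3)@(3, 7): e=[12,2,62] → █
    (2,3)@(5, 7): e=[8,14,54] → █
    (3,3)@(7, 7): e=[4,26,46] → █
    (4,3)@(9, 7): e=[0,38,38] → █  [on edge]
    (5,3)@(11, 7): e=[-4,50,30] → ·
    (6,3)@(13, 7): e=[-8,62,22] → ·
  covered (10 px):
    · · · · · · · · ·
    · · · · · · · █ ·
    · · · · █ █ █ █ █
    · █ █ █ █ · · · ·
T1:
  2·area = 84
  edge (16, 6)→(2, 6): d=(-14,0) inclusive
  edge (2, 6)→(4, 0): d=(2,-6) inclusive
  edge (4, 0)→(16, 6): d=(12,6) inclusive
    (2,0)@(5, 1): e=[70,8,6] → █
    (3,0)@(7, 1): e=[70,20,-6] → ·
    (1,1)@(3, 3): e=[42,0,42] → █  [on edge]
    (3,1)@(7, 3): e=[42,24,18] → █
    (4,1)@(9, 3): e=[42,36,6] → █
    (5,1)@(11, 3): e=[42,48,-6] → ·
    (1,2)@(3, 5): e=[14,4,66] → █
    (5,2)@(11, 5): e=[14,52,18] → █
    (6,2)@(13, 5): e=[14,64,6] → █
    (7,2)@(15, 5): e=[14,76,-6] → ·
    (1,3)@(3, 7): e=[-14,8,90] → ·
    (2,3)@(5, 7): e=[-14,20,78] → ·
  covered (11 px):
    · · █ · · · · · ·
    · █ █ █ █ · · · ·
    · █ █ █ █ █ █ · ·
    · · · · · · · · ·

Result: [[7,1],[4,2],[5,2],[6,2],[7,2],[8,2],[1,3],[2,3],[3,3],[4,3]]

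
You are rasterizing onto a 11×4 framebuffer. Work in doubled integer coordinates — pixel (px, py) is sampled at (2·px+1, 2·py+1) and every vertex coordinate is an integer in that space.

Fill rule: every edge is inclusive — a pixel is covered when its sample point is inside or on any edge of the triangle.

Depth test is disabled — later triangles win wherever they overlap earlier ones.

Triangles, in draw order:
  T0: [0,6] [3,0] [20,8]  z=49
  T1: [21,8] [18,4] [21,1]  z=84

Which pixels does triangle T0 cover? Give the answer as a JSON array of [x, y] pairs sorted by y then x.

T0:
  2·area = 126
  edge (0, 6)→(3, 0): d=(3,-6) inclusive
  edge (3, 0)→(20, 8): d=(17,8) inclusive
  edge (20, 8)→(0, 6): d=(-20,-2) inclusive
    (1,0)@(3, 1): e=[3,17,106] → █
    (2,0)@(5, 1): e=[15,1,110] → █
    (3,0)@(7, 1): e=[27,-15,114] → ·
    (1,1)@(3, 3): e=[9,51,66] → █
    (3,1)@(7, 3): e=[33,19,74] → █
    (4,1)@(9, 3): e=[45,3,78] → █
    (5,1)@(11, 3): e=[57,-13,82] → ·
    (0,2)@(1, 5): e=[3,101,22] → █
    (5,2)@(11, 5): e=[63,21,42] → █
    (6,2)@(13, 5): e=[75,5,46] → █
    (7,2)@(15, 5): e=[87,-11,50] → ·
    (0,3)@(1, 7): e=[9,135,-18] → ·
  covered (17 px):
    · █ █ · · · · · · · ·
    · █ █ █ █ · · · · · ·
    █ █ █ █ █ █ █ · · · ·
    · · · · · █ █ █ █ · ·
T1:
  2·area = 21
  edge (21, 8)→(18, 4): d=(-3,-4) inclusive
  edge (18, 4)→(21, 1): d=(3,-3) inclusive
  edge (21, 1)→(21, 8): d=(0,7) inclusive
    (10,0)@(21, 1): e=[21,0,0] → █  [on edge]
    (9,1)@(19, 3): e=[7,0,14] → █  [on edge]
    (10,1)@(21, 3): e=[15,6,0] → █  [on edge]
    (8,2)@(17, 5): e=[-7,0,28] → ·  [on edge]
    (9,2)@(19, 5): e=[1,6,14] → █
    (10,2)@(21, 5): e=[9,12,0] → █  [on edge]
    (7,3)@(15, 7): e=[-21,0,42] → ·  [on edge]
    (9,3)@(19, 7): e=[-5,12,14] → ·
    (10,3)@(21, 7): e=[3,18,0] → █  [on edge]
  covered (6 px):
    · · · · · · · · · · █
    · · · · · · · · · █ █
    · · · · · · · · · █ █
    · · · · · · · · · · █

Final: [[1,0],[2,0],[1,1],[2,1],[3,1],[4,1],[0,2],[1,2],[2,2],[3,2],[4,2],[5,2],[6,2],[5,3],[6,3],[7,3],[8,3]]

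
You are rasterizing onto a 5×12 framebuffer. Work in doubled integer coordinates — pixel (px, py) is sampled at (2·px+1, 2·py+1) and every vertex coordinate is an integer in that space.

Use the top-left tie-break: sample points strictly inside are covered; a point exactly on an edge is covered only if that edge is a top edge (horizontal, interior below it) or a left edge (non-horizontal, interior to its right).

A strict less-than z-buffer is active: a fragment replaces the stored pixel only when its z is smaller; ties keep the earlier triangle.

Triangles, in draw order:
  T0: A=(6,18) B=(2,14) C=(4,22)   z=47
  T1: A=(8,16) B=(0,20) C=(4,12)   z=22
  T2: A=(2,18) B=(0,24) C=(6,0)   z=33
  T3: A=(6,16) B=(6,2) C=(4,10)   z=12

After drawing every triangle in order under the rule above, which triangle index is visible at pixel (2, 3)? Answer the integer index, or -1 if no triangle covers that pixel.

T0:
  2·area = 24  (B↔C swapped to make it positive)
  edge (6, 18)→(4, 22): d=(-2,4) right/bottom  bias=-1
  edge (4, 22)→(2, 14): d=(-2,-8) top-left  bias=+0
  edge (2, 14)→(6, 18): d=(4,4) right/bottom  bias=-1
    (0,6)@(1, 13): e=[30,-6,0] → .  [on edge]
    (1,7)@(3, 15): e=[18,6,0] → .  [on edge]
    (1,8)@(3, 17): e=[14,2,8] → X
    (2,8)@(5, 17): e=[6,18,0] → .  [on edge]
    (1,9)@(3, 19): e=[10,-2,16] → .
    (2,9)@(5, 19): e=[2,14,8] → X
    (3,9)@(7, 19): e=[-6,30,0] → .  [on edge]
    (2,10)@(5, 21): e=[-2,10,16] → .
    (4,10)@(9, 21): e=[-18,42,0] → .  [on edge]
  covered (2 px):
    . . . . .
    . . . . .
    . . . . .
    . . . . .
    . . . . .
    . . . . .
    . . . . .
    . . . . .
    . X . . .
    . . X . .
    . . . . .
    . . . . .
T1:
  2·area = 48
  edge (8, 16)→(0, 20): d=(-8,4) right/bottom  bias=-1
  edge (0, 20)→(4, 12): d=(4,-8) top-left  bias=+0
  edge (4, 12)→(8, 16): d=(4,4) right/bottom  bias=-1
    (0,4)@(1, 9): e=[84,-36,0] → .  [on edge]
    (1,5)@(3, 11): e=[60,-12,0] → .  [on edge]
    (2,6)@(5, 13): e=[36,12,0] → .  [on edge]
    (1,7)@(3, 15): e=[28,4,16] → X
    (2,7)@(5, 15): e=[20,20,8] → X
    (3,7)@(7, 15): e=[12,36,0] → .  [on edge]
    (1,8)@(3, 17): e=[12,12,24] → X
    (3,8)@(7, 17): e=[-4,44,8] → .
    (4,8)@(9, 17): e=[-12,60,0] → .  [on edge]
    (0,9)@(1, 19): e=[4,4,40] → X
    (1,9)@(3, 19): e=[-4,20,32] → .
    (2,9)@(5, 19): e=[-12,36,24] → .
  covered (5 px):
    . . . . .
    . . . . .
    . . . . .
    . . . . .
    . . . . .
    . . . . .
    . . . . .
    . X X . .
    . X X . .
    X . . . .
    . . . . .
    . . . . .
T2:
  2·area = 12
  edge (2, 18)→(0, 24): d=(-2,6) right/bottom  bias=-1
  edge (0, 24)→(6, 0): d=(6,-24) top-left  bias=+0
  edge (6, 0)→(2, 18): d=(-4,18) right/bottom  bias=-1
    (3,1)@(7, 3): e=[0,42,-30] → .  [on edge]
    (2,4)@(5, 9): e=[0,30,-18] → .  [on edge]
    (1,6)@(3, 13): e=[4,6,2] → X
    (2,6)@(5, 13): e=[-8,54,-34] → .
    (1,7)@(3, 15): e=[0,18,-6] → .  [on edge]
    (0,10)@(1, 21): e=[0,6,6] → .  [on edge]
  covered (1 px):
    . . . . .
    . . . . .
    . . . . .
    . . . . .
    . . . . .
    . . . . .
    . X . . .
    . . . . .
    . . . . .
    . . . . .
    . . . . .
    . . . . .
T3:
  2·area = 28  (B↔C swapped to make it positive)
  edge (6, 16)→(4, 10): d=(-2,-6) top-left  bias=+0
  edge (4, 10)→(6, 2): d=(2,-8) top-left  bias=+0
  edge (6, 2)→(6, 16): d=(0,14) right/bottom  bias=-1
    (0,0)@(1, 1): e=[0,-42,70] → .  [on edge]
    (1,3)@(3, 7): e=[0,-14,42] → .  [on edge]
    (2,3)@(5, 7): e=[12,2,14] → X
    (3,3)@(7, 7): e=[24,18,-14] → .
    (2,4)@(5, 9): e=[8,6,14] → X
    (3,4)@(7, 9): e=[20,22,-14] → .
    (2,5)@(5, 11): e=[4,10,14] → X
    (3,5)@(7, 11): e=[16,26,-14] → .
    (2,6)@(5, 13): e=[0,14,14] → X  [on edge]
    (3,6)@(7, 13): e=[12,30,-14] → .
    (2,7)@(5, 15): e=[-4,18,14] → .
    (3,9)@(7, 19): e=[0,42,-14] → .  [on edge]
  covered (4 px):
    . . . . .
    . . . . .
    . . . . .
    . . X . .
    . . X . .
    . . X . .
    . . X . .
    . . . . .
    . . . . .
    . . . . .
    . . . . .
    . . . . .

Z-buffer (winner per pixel, '.' = empty):
  . . . . .
  . . . . .
  . . . . .
  . . 3 . .
  . . 3 . .
  . . 3 . .
  . 2 3 . .
  . 1 1 . .
  . 1 1 . .
  1 . 0 . .
  . . . . .
  . . . . .

Result: 3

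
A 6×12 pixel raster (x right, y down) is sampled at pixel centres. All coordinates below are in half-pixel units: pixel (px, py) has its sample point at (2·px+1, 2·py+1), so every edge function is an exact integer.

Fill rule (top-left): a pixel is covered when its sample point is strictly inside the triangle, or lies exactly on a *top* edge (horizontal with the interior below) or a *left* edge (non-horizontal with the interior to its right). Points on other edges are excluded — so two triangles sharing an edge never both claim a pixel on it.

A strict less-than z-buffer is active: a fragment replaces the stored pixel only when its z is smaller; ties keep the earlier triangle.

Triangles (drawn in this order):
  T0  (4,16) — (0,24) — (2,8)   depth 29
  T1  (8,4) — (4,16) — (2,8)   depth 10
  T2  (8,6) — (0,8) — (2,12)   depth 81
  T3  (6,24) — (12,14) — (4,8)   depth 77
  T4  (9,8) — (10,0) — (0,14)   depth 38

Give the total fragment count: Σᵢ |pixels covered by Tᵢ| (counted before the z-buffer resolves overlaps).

T0:
  2·area = 48
  edge (4, 16)→(0, 24): d=(-4,8) right/bottom  bias=-1
  edge (0, 24)→(2, 8): d=(2,-16) top-left  bias=+0
  edge (2, 8)→(4, 16): d=(2,8) right/bottom  bias=-1
    (1,6)@(3, 13): e=[20,26,2] → X
    (2,6)@(5, 13): e=[4,58,-14] → .
    (1,7)@(3, 15): e=[12,30,6] → X
    (2,7)@(5, 15): e=[-4,62,-10] → .
    (0,8)@(1, 17): e=[20,2,26] → X
    (2,8)@(5, 17): e=[-12,66,-6] → .
    (0,9)@(1, 19): e=[12,6,30] → X
    (1,9)@(3, 19): e=[-4,38,14] → .
    (0,10)@(1, 21): e=[4,10,34] → X
    (1,10)@(3, 21): e=[-12,42,18] → .
    (0,11)@(1, 23): e=[-4,14,38] → .
  covered (6 px):
    . . . . . .
    . . . . . .
    . . . . . .
    . . . . . .
    . . . . . .
    . . . . . .
    . X . . . .
    . X . . . .
    X X . . . .
    X . . . . .
    X . . . . .
    . . . . . .
T1:
  2·area = 56
  edge (8, 4)→(4, 16): d=(-4,12) right/bottom  bias=-1
  edge (4, 16)→(2, 8): d=(-2,-8) top-left  bias=+0
  edge (2, 8)→(8, 4): d=(6,-4) top-left  bias=+0
    (4,0)@(9, 1): e=[0,70,-14] → .  [on edge]
    (3,2)@(7, 5): e=[8,46,2] → X
    (4,2)@(9, 5): e=[-16,62,10] → .
    (2,3)@(5, 7): e=[24,26,6] → X
    (3,3)@(7, 7): e=[0,42,14] → .  [on edge]
    (1,4)@(3, 9): e=[40,6,10] → X
    (3,4)@(7, 9): e=[-8,38,26] → .
    (1,5)@(3, 11): e=[32,2,22] → X
    (3,5)@(7, 11): e=[-16,34,38] → .
    (1,6)@(3, 13): e=[24,-2,34] → .
    (2,6)@(5, 13): e=[0,14,42] → .  [on edge]
    (1,9)@(3, 19): e=[0,-14,70] → .  [on edge]
  covered (6 px):
    . . . . . .
    . . . . . .
    . . . X . .
    . . X . . .
    . X X . . .
    . X X . . .
    . . . . . .
    . . . . . .
    . . . . . .
    . . . . . .
    . . . . . .
    . . . . . .
T2:
  2·area = 36  (B↔C swapped to make it positive)
  edge (8, 6)→(2, 12): d=(-6,6) right/bottom  bias=-1
  edge (2, 12)→(0, 8): d=(-2,-4) top-left  bias=+0
  edge (0, 8)→(8, 6): d=(8,-2) top-left  bias=+0
    (5,1)@(11, 3): e=[0,54,-18] → .  [on edge]
    (4,2)@(9, 5): e=[0,42,-6] → .  [on edge]
    (2,3)@(5, 7): e=[12,22,2] → X
    (3,3)@(7, 7): e=[0,30,6] → .  [on edge]
    (0,4)@(1, 9): e=[24,2,10] → X
    (1,4)@(3, 9): e=[12,10,14] → X
    (2,4)@(5, 9): e=[0,18,18] → .  [on edge]
    (0,5)@(1, 11): e=[12,-2,26] → .
    (1,5)@(3, 11): e=[0,6,30] → .  [on edge]
    (0,6)@(1, 13): e=[0,-6,42] → .  [on edge]
  covered (3 px):
    . . . . . .
    . . . . . .
    . . . . . .
    . . X . . .
    X X . . . .
    . . . . . .
    . . . . . .
    . . . . . .
    . . . . . .
    . . . . . .
    . . . . . .
    . . . . . .
T3:
  2·area = 116  (B↔C swapped to make it positive)
  edge (6, 24)→(4, 8): d=(-2,-16) top-left  bias=+0
  edge (4, 8)→(12, 14): d=(8,6) right/bottom  bias=-1
  edge (12, 14)→(6, 24): d=(-6,10) right/bottom  bias=-1
    (2,4)@(5, 9): e=[14,2,100] → X
    (3,4)@(7, 9): e=[46,-10,80] → .
    (2,5)@(5, 11): e=[10,18,88] → X
    (3,5)@(7, 11): e=[42,6,68] → X
    (4,5)@(9, 11): e=[74,-6,48] → .
    (2,6)@(5, 13): e=[6,34,76] → X
    (4,6)@(9, 13): e=[70,10,36] → X
    (5,6)@(11, 13): e=[102,-2,16] → .
    (2,7)@(5, 15): e=[2,50,64] → X
    (5,7)@(11, 15): e=[98,14,4] → X
    (2,8)@(5, 17): e=[-2,66,52] → .
    (3,8)@(7, 17): e=[30,54,32] → X
    (4,9)@(9, 19): e=[58,58,0] → .  [on edge]
  covered (14 px):
    . . . . . .
    . . . . . .
    . . . . . .
    . . . . . .
    . . X . . .
    . . X X . .
    . . X X X .
    . . X X X X
    . . . X X .
    . . . X . .
    . . . X . .
    . . . . . .
T4:
  2·area = 66  (B↔C swapped to make it positive)
  edge (9, 8)→(0, 14): d=(-9,6) right/bottom  bias=-1
  edge (0, 14)→(10, 0): d=(10,-14) top-left  bias=+0
  edge (10, 0)→(9, 8): d=(-1,8) right/bottom  bias=-1
    (4,1)@(9, 3): e=[45,16,5] → X
    (5,1)@(11, 3): e=[33,44,-11] → .
    (3,2)@(7, 5): e=[39,8,19] → X
    (5,2)@(11, 5): e=[15,64,-13] → .
    (2,3)@(5, 7): e=[33,0,33] → X  [on edge]
    (5,3)@(11, 7): e=[-3,84,-15] → .
    (2,4)@(5, 9): e=[15,20,31] → X
    (4,4)@(9, 9): e=[-9,76,-1] → .
    (1,5)@(3, 11): e=[9,12,45] → X
    (2,5)@(5, 11): e=[-3,40,29] → .
    (3,5)@(7, 11): e=[-15,68,13] → .
    (0,6)@(1, 13): e=[3,4,59] → X
  covered (10 px):
    . . . . . .
    . . . . X .
    . . . X X .
    . . X X X .
    . . X X . .
    . X . . . .
    X . . . . .
    . . . . . .
    . . . . . .
    . . . . . .
    . . . . . .
    . . . . . .

Final: 39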